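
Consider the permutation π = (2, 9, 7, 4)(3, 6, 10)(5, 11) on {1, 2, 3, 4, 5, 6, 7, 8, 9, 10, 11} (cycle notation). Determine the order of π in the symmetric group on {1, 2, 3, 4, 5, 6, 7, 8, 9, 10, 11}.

The cycle type of π is (4, 3, 2, 1, 1).
The order is lcm(4, 3, 2) = 12.

12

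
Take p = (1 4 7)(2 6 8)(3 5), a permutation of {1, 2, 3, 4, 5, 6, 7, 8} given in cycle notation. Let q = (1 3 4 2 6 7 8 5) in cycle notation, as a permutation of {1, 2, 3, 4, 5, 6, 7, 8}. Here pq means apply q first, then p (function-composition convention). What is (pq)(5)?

4

(pq)(5) = p(q(5)). q(5) = 1, then p(1) = 4. So (pq)(5) = 4.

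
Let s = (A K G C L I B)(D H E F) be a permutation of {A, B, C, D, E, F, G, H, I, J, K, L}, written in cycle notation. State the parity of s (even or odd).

The cycle lengths are 7, 4, 1.
A cycle is odd iff its length is even; s has 1 even-length cycle, so sgn(s) = (−1)^1 and s is odd.

odd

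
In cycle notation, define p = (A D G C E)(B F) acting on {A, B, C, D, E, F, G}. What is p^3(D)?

E

D lies in the 5-cycle (A D G C E).
Advancing 3 steps from D: D → G → C → E.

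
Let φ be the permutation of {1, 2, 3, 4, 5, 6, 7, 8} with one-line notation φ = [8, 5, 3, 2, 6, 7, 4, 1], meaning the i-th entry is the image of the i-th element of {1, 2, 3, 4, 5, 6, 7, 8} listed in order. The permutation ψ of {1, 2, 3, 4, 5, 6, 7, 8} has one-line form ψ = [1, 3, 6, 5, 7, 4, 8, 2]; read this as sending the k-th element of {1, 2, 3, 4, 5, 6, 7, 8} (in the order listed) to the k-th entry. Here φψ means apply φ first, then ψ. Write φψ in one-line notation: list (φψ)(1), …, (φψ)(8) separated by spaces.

For each element, apply φ then ψ: 1 → 8 → 2; 2 → 5 → 7; 3 → 3 → 6; 4 → 2 → 3; 5 → 6 → 4; 6 → 7 → 8; 7 → 4 → 5; 8 → 1 → 1.
So φψ in one-line form is 2 7 6 3 4 8 5 1.

2 7 6 3 4 8 5 1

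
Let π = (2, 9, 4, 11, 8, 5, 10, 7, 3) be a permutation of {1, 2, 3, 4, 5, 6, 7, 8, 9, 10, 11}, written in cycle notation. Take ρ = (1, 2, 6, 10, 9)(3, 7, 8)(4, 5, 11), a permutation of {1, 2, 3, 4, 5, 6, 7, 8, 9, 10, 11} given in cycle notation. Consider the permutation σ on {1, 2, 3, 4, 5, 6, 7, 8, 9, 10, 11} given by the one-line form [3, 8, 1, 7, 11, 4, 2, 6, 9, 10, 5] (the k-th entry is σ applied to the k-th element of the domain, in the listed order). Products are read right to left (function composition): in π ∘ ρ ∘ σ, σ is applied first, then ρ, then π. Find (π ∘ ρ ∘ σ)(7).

6

Apply the permutations in order: σ(7) = 2, then ρ(2) = 6, then π(6) = 6. So (π ∘ ρ ∘ σ)(7) = 6.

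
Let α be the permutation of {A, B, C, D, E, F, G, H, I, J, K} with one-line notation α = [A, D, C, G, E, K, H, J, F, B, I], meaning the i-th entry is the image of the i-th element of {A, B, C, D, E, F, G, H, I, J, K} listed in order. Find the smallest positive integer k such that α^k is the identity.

15

The disjoint-cycle form of α has cycle lengths 5, 3, 1, 1, 1.
The order is lcm(5, 3) = 15.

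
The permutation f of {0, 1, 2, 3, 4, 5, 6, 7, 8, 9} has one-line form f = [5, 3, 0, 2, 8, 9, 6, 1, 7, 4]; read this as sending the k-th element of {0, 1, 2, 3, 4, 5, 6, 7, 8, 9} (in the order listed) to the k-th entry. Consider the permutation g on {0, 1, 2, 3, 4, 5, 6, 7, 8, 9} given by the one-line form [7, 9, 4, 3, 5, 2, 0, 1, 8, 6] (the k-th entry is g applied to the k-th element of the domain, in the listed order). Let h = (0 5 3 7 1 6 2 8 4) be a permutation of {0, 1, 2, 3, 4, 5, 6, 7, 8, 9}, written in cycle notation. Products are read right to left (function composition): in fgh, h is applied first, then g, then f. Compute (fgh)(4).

1

(fgh)(4) = f(g(h(4))). h(4) = 0, then g(0) = 7, then f(7) = 1, so the result is 1.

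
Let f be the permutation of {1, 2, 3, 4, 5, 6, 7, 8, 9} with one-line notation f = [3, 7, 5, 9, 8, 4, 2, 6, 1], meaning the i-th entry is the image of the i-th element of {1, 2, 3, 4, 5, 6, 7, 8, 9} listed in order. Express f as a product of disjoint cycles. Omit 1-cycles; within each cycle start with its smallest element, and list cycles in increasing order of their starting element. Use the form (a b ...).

(1 3 5 8 6 4 9)(2 7)

From 1: 1 → 3 → 5 → 8 → 6 → 4 → 9 → 1, closing the cycle (1 3 5 8 6 4 9).
Repeating from the next unused element and collecting all non-trivial cycles gives (1 3 5 8 6 4 9)(2 7).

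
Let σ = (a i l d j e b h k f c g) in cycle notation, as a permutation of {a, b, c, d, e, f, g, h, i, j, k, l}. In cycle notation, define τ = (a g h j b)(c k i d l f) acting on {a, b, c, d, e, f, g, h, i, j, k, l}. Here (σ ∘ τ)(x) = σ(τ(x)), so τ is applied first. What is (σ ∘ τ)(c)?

τ(c) = k, then σ(k) = f; composing gives (σ ∘ τ)(c) = f.

f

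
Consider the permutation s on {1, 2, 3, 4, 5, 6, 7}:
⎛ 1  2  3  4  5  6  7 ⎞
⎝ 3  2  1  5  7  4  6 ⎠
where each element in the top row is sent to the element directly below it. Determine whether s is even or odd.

In disjoint-cycle form the cycle lengths are 4, 2, 1.
A cycle is odd iff its length is even; s has 2 even-length cycles, so sgn(s) = (−1)^2 and s is even.

even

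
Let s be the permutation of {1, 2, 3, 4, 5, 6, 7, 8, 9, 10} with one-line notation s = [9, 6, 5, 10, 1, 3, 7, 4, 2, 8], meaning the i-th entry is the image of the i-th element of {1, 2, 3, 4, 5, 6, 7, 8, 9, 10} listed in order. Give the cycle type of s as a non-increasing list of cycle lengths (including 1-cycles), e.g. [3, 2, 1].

The disjoint cycles are (1 9 2 6 3 5)(4 10 8)(7), with lengths 6, 3, 1 in non-increasing order.

[6, 3, 1]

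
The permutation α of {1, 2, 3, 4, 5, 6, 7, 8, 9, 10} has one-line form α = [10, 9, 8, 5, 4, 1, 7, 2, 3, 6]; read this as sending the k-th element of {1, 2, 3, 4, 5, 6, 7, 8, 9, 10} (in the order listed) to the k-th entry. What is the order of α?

12

The disjoint-cycle form of α has cycle lengths 4, 3, 2, 1.
Since disjoint cycles commute, ord(α) = lcm(4, 3, 2) = 12.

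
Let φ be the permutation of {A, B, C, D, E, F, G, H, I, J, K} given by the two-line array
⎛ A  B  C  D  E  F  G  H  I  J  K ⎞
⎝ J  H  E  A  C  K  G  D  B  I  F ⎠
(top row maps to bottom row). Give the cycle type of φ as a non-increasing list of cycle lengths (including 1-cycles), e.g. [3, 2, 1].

The disjoint cycles are (A, J, I, B, H, D)(C, E)(F, K)(G), with lengths 6, 2, 2, 1 in non-increasing order.

[6, 2, 2, 1]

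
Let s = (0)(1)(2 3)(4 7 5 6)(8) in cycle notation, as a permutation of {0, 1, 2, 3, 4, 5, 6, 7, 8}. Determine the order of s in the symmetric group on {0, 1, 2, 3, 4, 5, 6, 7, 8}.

The disjoint cycles have lengths 4, 2, 1, 1, 1.
The order is lcm(4, 2) = 4.

4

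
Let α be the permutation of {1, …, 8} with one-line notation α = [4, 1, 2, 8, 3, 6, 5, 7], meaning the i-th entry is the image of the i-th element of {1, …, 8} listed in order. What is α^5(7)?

Tracing 7 → 5 → … returns to 7 after 7 steps, so 7 lies in a 7-cycle (1 4 8 7 5 3 2).
Stepping 5 places around the cycle: 7 → 5 → 3 → 2 → 1 → 4.

4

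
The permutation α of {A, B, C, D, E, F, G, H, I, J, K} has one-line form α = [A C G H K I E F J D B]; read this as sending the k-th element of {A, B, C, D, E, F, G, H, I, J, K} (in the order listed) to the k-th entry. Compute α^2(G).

K

Tracing G → E → … returns to G after 5 steps, so G lies in a 5-cycle (B, C, G, E, K).
Advancing 2 steps from G: G → E → K.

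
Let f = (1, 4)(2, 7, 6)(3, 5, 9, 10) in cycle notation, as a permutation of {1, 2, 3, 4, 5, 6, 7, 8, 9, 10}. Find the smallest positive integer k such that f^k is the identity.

12

The disjoint cycles have lengths 4, 3, 2, 1.
The order of f is the least common multiple of its cycle lengths: lcm(4, 3, 2) = 12.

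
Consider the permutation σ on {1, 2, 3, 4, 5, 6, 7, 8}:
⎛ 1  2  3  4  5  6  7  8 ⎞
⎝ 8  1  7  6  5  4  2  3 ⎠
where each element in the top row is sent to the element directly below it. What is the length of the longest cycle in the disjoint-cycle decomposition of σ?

Decomposing into disjoint cycles gives (1 8 3 7 2)(4 6); the longest has length 5.

5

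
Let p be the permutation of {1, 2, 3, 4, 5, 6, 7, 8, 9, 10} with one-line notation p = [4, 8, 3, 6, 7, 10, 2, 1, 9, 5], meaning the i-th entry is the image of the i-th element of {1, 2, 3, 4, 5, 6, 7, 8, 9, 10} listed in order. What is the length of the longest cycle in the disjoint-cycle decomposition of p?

8

Decomposing into disjoint cycles gives (1 4 6 10 5 7 2 8); the longest has length 8.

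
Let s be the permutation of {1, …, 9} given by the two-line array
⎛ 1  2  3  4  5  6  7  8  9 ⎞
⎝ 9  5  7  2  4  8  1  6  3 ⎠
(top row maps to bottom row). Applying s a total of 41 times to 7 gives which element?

Tracing 7 → 1 → … returns to 7 after 4 steps, so 7 lies in a 4-cycle (1, 9, 3, 7).
Powers repeat with period 4 on this cycle, and 41 mod 4 = 1, so s^41(7) = s^1(7).
Stepping 1 place around the cycle: 7 → 1.

1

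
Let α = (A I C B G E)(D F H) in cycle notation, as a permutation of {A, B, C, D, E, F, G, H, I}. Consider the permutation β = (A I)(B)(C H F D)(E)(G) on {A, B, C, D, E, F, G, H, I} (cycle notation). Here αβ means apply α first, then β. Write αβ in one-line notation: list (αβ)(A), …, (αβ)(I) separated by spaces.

For each element, apply α then β: A → I → A; B → G → G; C → B → B; D → F → D; E → A → I; F → H → F; G → E → E; H → D → C; I → C → H.
Collecting the images, αβ = [A G B D I F E C H].

A G B D I F E C H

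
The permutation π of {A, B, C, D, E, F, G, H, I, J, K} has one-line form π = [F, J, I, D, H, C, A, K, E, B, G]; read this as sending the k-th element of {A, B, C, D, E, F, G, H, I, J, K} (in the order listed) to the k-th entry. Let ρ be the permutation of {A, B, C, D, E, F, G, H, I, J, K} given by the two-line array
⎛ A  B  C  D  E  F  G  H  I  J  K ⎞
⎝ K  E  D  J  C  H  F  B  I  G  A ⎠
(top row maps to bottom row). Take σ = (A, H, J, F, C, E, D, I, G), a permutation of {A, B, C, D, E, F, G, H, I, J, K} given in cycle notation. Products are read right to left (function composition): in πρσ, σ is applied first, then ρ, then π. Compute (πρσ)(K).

F

(πρσ)(K) = π(ρ(σ(K))). σ(K) = K, then ρ(K) = A, then π(A) = F, so the result is F.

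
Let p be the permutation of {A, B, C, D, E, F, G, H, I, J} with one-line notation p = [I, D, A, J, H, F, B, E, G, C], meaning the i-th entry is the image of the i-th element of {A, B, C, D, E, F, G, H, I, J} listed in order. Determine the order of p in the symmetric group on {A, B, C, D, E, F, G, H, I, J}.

14

The disjoint-cycle form of p has cycle lengths 7, 2, 1.
Since disjoint cycles commute, ord(p) = lcm(7, 2) = 14.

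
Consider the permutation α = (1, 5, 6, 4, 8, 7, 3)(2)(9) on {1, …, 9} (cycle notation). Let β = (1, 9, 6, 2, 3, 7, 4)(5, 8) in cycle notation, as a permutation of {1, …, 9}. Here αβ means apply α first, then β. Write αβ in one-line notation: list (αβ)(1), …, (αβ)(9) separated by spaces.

8 3 9 5 2 1 7 4 6

Chase each element through α then β: 1 → 5 → 8; 2 → 2 → 3; 3 → 1 → 9; 4 → 8 → 5; 5 → 6 → 2; 6 → 4 → 1; 7 → 3 → 7; 8 → 7 → 4; 9 → 9 → 6.
Collecting the images, αβ = [8 3 9 5 2 1 7 4 6].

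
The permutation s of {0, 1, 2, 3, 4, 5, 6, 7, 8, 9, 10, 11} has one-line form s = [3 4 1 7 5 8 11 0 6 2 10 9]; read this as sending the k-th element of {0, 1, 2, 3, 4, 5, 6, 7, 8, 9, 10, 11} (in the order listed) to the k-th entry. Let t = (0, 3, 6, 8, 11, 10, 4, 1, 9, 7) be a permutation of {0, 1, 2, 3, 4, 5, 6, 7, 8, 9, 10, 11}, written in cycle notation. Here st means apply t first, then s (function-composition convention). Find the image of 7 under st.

3

First apply t: t(7) = 0, then s(0) = 3. Thus (st)(7) = 3.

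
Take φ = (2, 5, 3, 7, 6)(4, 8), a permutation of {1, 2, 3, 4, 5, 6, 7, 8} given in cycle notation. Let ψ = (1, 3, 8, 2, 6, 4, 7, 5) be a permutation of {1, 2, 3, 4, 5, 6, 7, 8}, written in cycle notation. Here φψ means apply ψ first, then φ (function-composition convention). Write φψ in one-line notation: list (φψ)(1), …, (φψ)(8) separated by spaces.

7 2 4 6 1 8 3 5

(φψ)(x) = φ(ψ(x)). Computing each image: φ(ψ(1)) = φ(3) = 7, φ(ψ(2)) = φ(6) = 2, φ(ψ(3)) = φ(8) = 4, φ(ψ(4)) = φ(7) = 6, φ(ψ(5)) = φ(1) = 1, φ(ψ(6)) = φ(4) = 8, φ(ψ(7)) = φ(5) = 3, φ(ψ(8)) = φ(2) = 5.
Hence φψ = [7 2 4 6 1 8 3 5].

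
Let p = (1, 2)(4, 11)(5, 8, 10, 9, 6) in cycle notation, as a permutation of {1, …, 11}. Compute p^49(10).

8

10 lies in the 5-cycle (5, 8, 10, 9, 6).
On a 5-cycle, p^5 is the identity, so p^49 = p^4 there (49 ≡ 4 mod 5).
Advancing 4 steps from 10: 10 → 9 → 6 → 5 → 8.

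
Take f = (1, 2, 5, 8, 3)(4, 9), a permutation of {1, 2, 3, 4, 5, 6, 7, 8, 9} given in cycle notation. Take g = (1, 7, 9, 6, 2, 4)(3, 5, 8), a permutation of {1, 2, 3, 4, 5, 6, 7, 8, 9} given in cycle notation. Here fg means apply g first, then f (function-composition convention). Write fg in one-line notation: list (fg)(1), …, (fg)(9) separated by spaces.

7 9 8 2 3 5 4 1 6

(fg)(x) = f(g(x)). Computing each image: f(g(1)) = f(7) = 7, f(g(2)) = f(4) = 9, f(g(3)) = f(5) = 8, f(g(4)) = f(1) = 2, f(g(5)) = f(8) = 3, f(g(6)) = f(2) = 5, f(g(7)) = f(9) = 4, f(g(8)) = f(3) = 1, f(g(9)) = f(6) = 6.
Hence fg = [7 9 8 2 3 5 4 1 6].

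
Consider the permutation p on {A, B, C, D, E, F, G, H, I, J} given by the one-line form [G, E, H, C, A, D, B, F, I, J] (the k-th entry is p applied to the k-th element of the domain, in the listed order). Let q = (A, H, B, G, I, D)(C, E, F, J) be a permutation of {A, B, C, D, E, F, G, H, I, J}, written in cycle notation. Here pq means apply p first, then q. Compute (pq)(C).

B

First apply p: p(C) = H, then q(H) = B. Thus (pq)(C) = B.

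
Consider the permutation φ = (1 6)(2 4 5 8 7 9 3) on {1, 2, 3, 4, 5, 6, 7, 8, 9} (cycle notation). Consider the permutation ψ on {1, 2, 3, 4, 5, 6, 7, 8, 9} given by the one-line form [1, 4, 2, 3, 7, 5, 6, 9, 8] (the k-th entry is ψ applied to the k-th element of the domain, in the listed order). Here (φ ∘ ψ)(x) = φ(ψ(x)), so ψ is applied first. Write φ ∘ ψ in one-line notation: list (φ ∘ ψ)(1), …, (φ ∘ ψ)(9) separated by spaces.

For each element, apply ψ then φ: 1 → 1 → 6; 2 → 4 → 5; 3 → 2 → 4; 4 → 3 → 2; 5 → 7 → 9; 6 → 5 → 8; 7 → 6 → 1; 8 → 9 → 3; 9 → 8 → 7.
So φ ∘ ψ in one-line form is 6 5 4 2 9 8 1 3 7.

6 5 4 2 9 8 1 3 7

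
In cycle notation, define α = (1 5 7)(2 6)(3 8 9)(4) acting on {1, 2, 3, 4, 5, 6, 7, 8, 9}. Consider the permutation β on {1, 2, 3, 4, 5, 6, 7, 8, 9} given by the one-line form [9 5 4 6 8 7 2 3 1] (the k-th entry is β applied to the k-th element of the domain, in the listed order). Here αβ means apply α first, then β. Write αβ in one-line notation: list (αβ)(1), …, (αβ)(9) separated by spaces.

(αβ)(x) = β(α(x)). Computing each image: β(α(1)) = β(5) = 8, β(α(2)) = β(6) = 7, β(α(3)) = β(8) = 3, β(α(4)) = β(4) = 6, β(α(5)) = β(7) = 2, β(α(6)) = β(2) = 5, β(α(7)) = β(1) = 9, β(α(8)) = β(9) = 1, β(α(9)) = β(3) = 4.
Hence αβ = [8 7 3 6 2 5 9 1 4].

8 7 3 6 2 5 9 1 4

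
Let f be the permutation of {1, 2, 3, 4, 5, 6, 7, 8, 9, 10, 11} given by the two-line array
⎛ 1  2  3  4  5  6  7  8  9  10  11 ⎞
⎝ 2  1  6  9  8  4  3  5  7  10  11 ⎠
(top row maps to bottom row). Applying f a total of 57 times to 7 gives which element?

6

Tracing 7 → 3 → … returns to 7 after 5 steps, so 7 lies in a 5-cycle (3, 6, 4, 9, 7).
Since the cycle has length 5, f^57 acts on it the same as f^2 (57 mod 5 = 2).
Stepping 2 places around the cycle: 7 → 3 → 6.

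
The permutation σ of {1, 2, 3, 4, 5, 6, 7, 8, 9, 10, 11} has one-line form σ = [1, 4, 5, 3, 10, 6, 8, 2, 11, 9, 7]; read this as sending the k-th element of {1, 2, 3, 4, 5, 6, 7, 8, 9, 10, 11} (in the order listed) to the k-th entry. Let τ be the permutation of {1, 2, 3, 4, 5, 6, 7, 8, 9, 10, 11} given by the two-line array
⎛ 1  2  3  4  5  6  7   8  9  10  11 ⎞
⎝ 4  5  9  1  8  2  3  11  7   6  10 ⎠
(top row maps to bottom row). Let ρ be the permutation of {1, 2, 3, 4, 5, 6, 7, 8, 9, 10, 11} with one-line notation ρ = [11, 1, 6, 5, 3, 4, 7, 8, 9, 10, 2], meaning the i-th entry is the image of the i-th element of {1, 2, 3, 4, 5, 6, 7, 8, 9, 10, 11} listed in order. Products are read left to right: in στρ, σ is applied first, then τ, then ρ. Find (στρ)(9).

Chase 9: σ(9) = 11; τ(11) = 10; ρ(10) = 10. Hence (στρ)(9) = 10.

10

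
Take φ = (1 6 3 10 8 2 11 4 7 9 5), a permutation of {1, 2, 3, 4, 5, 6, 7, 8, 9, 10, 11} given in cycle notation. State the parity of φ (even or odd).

The cycle lengths are 11.
A cycle of length ℓ contributes ℓ−1 transpositions, so φ is a product of 10 transpositions — even.

even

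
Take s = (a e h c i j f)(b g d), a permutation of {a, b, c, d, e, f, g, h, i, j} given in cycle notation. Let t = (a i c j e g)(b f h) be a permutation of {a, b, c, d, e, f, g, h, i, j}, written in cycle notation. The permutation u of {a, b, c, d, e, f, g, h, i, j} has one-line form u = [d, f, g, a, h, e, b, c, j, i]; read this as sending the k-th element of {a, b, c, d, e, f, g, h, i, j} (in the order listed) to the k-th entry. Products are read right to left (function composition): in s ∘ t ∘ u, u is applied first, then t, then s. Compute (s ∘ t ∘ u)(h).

(s ∘ t ∘ u)(h) = s(t(u(h))). u(h) = c, then t(c) = j, then s(j) = f, so the result is f.

f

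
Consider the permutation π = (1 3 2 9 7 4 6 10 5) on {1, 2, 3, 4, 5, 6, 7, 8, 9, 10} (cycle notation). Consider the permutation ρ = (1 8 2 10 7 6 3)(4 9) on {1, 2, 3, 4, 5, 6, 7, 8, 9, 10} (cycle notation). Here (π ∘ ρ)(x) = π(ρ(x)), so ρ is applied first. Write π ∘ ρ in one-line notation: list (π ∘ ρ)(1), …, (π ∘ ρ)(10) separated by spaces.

(π ∘ ρ)(x) = π(ρ(x)). Computing each image: π(ρ(1)) = π(8) = 8, π(ρ(2)) = π(10) = 5, π(ρ(3)) = π(1) = 3, π(ρ(4)) = π(9) = 7, π(ρ(5)) = π(5) = 1, π(ρ(6)) = π(3) = 2, π(ρ(7)) = π(6) = 10, π(ρ(8)) = π(2) = 9, π(ρ(9)) = π(4) = 6, π(ρ(10)) = π(7) = 4.
Hence π ∘ ρ = [8 5 3 7 1 2 10 9 6 4].

8 5 3 7 1 2 10 9 6 4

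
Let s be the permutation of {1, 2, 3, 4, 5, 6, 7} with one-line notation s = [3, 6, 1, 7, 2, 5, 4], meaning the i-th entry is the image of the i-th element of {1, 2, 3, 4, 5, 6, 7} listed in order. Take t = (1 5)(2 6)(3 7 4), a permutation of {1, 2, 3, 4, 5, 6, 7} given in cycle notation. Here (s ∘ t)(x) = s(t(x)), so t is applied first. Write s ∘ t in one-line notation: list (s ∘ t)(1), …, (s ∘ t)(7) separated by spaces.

(s ∘ t)(x) = s(t(x)). Computing each image: s(t(1)) = s(5) = 2, s(t(2)) = s(6) = 5, s(t(3)) = s(7) = 4, s(t(4)) = s(3) = 1, s(t(5)) = s(1) = 3, s(t(6)) = s(2) = 6, s(t(7)) = s(4) = 7.
Hence s ∘ t = [2 5 4 1 3 6 7].

2 5 4 1 3 6 7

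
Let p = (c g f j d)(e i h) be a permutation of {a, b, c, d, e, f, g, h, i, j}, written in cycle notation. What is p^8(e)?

h

e lies in the 3-cycle (e i h).
On a 3-cycle, p^3 is the identity, so p^8 = p^2 there (8 ≡ 2 mod 3).
Stepping 2 places around the cycle: e → i → h.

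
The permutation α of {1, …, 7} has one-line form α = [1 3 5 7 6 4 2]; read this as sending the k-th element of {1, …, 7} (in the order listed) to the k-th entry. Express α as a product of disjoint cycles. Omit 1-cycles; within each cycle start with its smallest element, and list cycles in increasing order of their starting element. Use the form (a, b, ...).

(2, 3, 5, 6, 4, 7)

From 2: 2 → 3 → 5 → 6 → 4 → 7 → 2, closing the cycle (2, 3, 5, 6, 4, 7).
Continuing from each remaining unvisited element yields (2, 3, 5, 6, 4, 7).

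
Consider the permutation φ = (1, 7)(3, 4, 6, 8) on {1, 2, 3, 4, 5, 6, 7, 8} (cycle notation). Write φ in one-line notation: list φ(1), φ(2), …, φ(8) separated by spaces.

7 2 4 6 5 8 1 3

Image by image: 1↦7, 2↦2, 3↦4, 4↦6, 5↦5, 6↦8, 7↦1, 8↦3.
Listing these in domain order gives 7 2 4 6 5 8 1 3.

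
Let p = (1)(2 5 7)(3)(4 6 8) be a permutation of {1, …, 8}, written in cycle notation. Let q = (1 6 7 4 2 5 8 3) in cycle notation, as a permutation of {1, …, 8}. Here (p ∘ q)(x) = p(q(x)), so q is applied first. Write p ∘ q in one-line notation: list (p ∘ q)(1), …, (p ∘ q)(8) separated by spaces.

For each element, apply q then p: 1 → 6 → 8; 2 → 5 → 7; 3 → 1 → 1; 4 → 2 → 5; 5 → 8 → 4; 6 → 7 → 2; 7 → 4 → 6; 8 → 3 → 3.
Collecting the images, p ∘ q = [8 7 1 5 4 2 6 3].

8 7 1 5 4 2 6 3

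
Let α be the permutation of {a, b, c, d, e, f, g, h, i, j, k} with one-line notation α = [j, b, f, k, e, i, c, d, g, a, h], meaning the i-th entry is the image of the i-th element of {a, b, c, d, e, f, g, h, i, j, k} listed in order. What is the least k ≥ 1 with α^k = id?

12

Decomposing into disjoint cycles gives cycle lengths 4, 3, 2, 1, 1.
The order of α is the least common multiple of its cycle lengths: lcm(4, 3, 2) = 12.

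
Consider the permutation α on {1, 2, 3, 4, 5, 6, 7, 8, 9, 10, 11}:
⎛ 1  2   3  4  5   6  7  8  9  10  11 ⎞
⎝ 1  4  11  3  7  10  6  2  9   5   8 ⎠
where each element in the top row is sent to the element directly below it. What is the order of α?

20

Writing α as disjoint cycles, the cycle lengths are 5, 4, 1, 1.
The order is lcm(5, 4) = 20.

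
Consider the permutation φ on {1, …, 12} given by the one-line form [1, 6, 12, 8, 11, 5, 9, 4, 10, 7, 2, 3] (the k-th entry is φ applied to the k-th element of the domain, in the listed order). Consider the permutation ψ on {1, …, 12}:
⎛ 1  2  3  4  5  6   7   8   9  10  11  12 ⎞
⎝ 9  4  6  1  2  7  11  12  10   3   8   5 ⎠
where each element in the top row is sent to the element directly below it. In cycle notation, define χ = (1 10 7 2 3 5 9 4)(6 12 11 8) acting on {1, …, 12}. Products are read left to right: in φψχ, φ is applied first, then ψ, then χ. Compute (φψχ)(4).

11

Chase 4: φ(4) = 8; ψ(8) = 12; χ(12) = 11. Hence (φψχ)(4) = 11.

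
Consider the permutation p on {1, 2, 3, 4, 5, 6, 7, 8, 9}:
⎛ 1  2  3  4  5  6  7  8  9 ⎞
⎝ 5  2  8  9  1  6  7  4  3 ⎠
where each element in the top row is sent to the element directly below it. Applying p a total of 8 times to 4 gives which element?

4

Tracing 4 → 9 → … returns to 4 after 4 steps, so 4 lies in a 4-cycle (3, 8, 4, 9).
On a 4-cycle, p^4 is the identity, so p^8 = p^0 there (8 ≡ 0 mod 4).
So p^8(4) = 4.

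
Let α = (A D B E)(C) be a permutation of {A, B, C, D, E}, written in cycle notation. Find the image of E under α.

E appears in (A D B E); the next entry (wrapping around) is A.

A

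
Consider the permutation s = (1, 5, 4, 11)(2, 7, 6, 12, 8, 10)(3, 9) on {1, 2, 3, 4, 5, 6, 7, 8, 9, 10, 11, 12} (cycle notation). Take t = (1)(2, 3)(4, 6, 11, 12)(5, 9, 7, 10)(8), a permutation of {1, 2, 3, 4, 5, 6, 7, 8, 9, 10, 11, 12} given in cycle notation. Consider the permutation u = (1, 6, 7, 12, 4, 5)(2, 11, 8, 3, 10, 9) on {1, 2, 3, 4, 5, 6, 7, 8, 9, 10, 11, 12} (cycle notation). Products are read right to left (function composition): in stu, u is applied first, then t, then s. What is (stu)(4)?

Apply the permutations in order: u(4) = 5, then t(5) = 9, then s(9) = 3. So (stu)(4) = 3.

3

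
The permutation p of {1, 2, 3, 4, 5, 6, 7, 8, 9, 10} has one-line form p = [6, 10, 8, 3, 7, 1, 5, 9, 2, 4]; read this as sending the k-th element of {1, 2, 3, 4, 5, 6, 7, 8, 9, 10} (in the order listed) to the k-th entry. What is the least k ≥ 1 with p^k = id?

Writing p as disjoint cycles, the cycle lengths are 6, 2, 2.
The order is lcm(6, 2, 2) = 6.

6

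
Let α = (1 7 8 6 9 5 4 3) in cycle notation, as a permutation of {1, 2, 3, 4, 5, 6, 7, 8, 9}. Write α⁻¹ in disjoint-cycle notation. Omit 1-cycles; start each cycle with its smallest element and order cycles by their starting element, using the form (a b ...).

Inverting a permutation written in cycle notation just reverses the order within every cycle.
After reversing and putting each cycle's least element first, α⁻¹ = (1 3 4 5 9 6 8 7).

(1 3 4 5 9 6 8 7)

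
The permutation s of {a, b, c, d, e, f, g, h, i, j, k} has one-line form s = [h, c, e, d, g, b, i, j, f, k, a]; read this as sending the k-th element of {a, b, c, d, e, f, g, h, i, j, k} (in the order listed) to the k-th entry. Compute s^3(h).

a

Tracing h → j → … returns to h after 4 steps, so h lies in a 4-cycle (a h j k).
Stepping 3 places around the cycle: h → j → k → a.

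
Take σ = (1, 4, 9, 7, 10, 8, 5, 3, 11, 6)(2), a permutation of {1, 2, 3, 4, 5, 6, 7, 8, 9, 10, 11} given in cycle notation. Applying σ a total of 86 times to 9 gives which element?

9 lies in the 10-cycle (1, 4, 9, 7, 10, 8, 5, 3, 11, 6).
On a 10-cycle, σ^10 is the identity, so σ^86 = σ^6 there (86 ≡ 6 mod 10).
Advancing 6 steps from 9: 9 → 7 → 10 → 8 → 5 → 3 → 11.

11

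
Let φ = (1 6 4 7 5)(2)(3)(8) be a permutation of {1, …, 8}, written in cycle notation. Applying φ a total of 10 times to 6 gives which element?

6 lies in the 5-cycle (1 6 4 7 5).
Since the cycle has length 5, φ^10 acts on it the same as φ^0 (10 mod 5 = 0).
So φ^10(6) = 6.

6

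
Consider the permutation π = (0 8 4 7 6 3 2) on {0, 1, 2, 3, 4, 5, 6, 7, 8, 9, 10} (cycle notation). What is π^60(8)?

3

8 lies in the 7-cycle (0 8 4 7 6 3 2).
Since the cycle has length 7, π^60 acts on it the same as π^4 (60 mod 7 = 4).
Stepping 4 places around the cycle: 8 → 4 → 7 → 6 → 3.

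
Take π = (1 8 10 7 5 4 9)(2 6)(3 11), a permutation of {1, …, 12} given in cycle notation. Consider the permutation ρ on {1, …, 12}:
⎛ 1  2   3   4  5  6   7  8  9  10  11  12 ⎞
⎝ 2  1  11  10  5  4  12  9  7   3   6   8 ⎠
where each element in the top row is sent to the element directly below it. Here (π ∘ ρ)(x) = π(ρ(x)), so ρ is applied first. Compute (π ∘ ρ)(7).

(π ∘ ρ)(7) = π(ρ(7)). ρ(7) = 12, then π(12) = 12. So (π ∘ ρ)(7) = 12.

12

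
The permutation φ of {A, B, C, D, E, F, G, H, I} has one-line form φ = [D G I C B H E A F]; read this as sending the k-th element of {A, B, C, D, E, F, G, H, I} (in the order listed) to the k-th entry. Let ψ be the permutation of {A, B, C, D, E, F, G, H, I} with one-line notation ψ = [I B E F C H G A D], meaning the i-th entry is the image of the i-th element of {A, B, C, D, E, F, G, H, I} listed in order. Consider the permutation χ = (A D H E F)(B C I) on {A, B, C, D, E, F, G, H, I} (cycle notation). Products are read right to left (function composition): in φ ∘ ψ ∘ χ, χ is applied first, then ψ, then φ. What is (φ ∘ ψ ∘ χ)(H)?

I

Apply the permutations in order: χ(H) = E, then ψ(E) = C, then φ(C) = I. So (φ ∘ ψ ∘ χ)(H) = I.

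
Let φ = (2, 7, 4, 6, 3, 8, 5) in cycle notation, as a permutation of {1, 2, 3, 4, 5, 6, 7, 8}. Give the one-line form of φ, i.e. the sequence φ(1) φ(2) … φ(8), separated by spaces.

1 7 8 6 2 3 4 5

Image by image: 1→1, 2→7, 3→8, 4→6, 5→2, 6→3, 7→4, 8→5.
Listing these in domain order gives 1 7 8 6 2 3 4 5.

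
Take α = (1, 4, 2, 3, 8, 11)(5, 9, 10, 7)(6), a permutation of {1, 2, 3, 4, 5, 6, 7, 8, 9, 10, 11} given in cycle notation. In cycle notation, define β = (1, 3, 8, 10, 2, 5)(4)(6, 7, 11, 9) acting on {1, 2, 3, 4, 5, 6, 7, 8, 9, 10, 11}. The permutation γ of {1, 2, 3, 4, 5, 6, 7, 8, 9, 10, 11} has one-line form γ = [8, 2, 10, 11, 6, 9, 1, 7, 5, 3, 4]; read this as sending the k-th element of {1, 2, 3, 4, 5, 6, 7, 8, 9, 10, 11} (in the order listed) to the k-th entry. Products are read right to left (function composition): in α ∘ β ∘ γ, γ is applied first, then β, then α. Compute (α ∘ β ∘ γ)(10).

11

Apply the permutations in order: γ(10) = 3, then β(3) = 8, then α(8) = 11. So (α ∘ β ∘ γ)(10) = 11.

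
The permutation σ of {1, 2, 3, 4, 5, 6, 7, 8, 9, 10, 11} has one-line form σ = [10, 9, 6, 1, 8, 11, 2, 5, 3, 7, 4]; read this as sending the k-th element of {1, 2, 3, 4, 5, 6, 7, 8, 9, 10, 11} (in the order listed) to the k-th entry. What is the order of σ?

18

Decomposing into disjoint cycles gives cycle lengths 9, 2.
Since disjoint cycles commute, ord(σ) = lcm(9, 2) = 18.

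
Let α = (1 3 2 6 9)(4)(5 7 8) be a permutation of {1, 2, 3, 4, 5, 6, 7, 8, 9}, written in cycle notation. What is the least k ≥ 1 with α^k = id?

The cycle type of α is (5, 3, 1).
The order is lcm(5, 3) = 15.

15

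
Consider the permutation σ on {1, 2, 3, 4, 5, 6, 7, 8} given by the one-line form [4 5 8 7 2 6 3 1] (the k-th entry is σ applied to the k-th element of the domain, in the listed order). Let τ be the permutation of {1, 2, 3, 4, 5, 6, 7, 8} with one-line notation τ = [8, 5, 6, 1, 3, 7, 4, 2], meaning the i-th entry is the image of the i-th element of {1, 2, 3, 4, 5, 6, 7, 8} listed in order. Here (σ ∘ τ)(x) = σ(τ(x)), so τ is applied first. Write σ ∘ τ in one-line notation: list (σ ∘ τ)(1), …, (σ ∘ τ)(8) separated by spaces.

(σ ∘ τ)(x) = σ(τ(x)). Computing each image: σ(τ(1)) = σ(8) = 1, σ(τ(2)) = σ(5) = 2, σ(τ(3)) = σ(6) = 6, σ(τ(4)) = σ(1) = 4, σ(τ(5)) = σ(3) = 8, σ(τ(6)) = σ(7) = 3, σ(τ(7)) = σ(4) = 7, σ(τ(8)) = σ(2) = 5.
Hence σ ∘ τ = [1 2 6 4 8 3 7 5].

1 2 6 4 8 3 7 5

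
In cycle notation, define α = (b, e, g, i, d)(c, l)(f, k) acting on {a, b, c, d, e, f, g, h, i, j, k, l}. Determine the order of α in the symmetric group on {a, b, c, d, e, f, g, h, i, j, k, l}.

The disjoint cycles have lengths 5, 2, 2, 1, 1, 1.
The order of α is the least common multiple of its cycle lengths: lcm(5, 2, 2) = 10.

10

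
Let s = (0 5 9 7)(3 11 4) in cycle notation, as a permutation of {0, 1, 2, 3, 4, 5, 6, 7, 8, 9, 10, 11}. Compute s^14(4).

4 lies in the 3-cycle (3 11 4).
Powers repeat with period 3 on this cycle, and 14 mod 3 = 2, so s^14(4) = s^2(4).
Advancing 2 steps from 4: 4 → 3 → 11.

11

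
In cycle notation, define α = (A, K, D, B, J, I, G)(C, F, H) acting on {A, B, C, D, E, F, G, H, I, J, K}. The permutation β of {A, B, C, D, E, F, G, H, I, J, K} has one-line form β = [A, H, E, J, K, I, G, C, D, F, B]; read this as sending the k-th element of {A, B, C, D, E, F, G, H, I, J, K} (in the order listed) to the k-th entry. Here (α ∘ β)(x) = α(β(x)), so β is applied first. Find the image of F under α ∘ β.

First apply β: β(F) = I, then α(I) = G. Thus (α ∘ β)(F) = G.

G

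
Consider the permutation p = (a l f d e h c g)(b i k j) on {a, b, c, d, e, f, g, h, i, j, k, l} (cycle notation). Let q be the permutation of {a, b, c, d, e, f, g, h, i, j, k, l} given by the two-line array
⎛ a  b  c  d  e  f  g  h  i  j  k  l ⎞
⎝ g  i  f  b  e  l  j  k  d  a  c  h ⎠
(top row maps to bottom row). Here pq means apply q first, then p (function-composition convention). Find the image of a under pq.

a

q(a) = g, then p(g) = a; composing gives (pq)(a) = a.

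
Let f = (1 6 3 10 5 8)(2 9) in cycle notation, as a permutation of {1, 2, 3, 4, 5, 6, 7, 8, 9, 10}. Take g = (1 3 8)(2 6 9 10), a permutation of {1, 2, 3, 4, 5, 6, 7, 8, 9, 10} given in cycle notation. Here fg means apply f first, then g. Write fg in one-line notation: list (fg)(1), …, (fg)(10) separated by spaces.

For each element, apply f then g: 1 → 6 → 9; 2 → 9 → 10; 3 → 10 → 2; 4 → 4 → 4; 5 → 8 → 1; 6 → 3 → 8; 7 → 7 → 7; 8 → 1 → 3; 9 → 2 → 6; 10 → 5 → 5.
So fg in one-line form is 9 10 2 4 1 8 7 3 6 5.

9 10 2 4 1 8 7 3 6 5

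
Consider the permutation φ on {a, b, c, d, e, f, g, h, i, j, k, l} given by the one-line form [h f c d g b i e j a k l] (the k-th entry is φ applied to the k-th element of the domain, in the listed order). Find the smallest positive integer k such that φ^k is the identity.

6

Writing φ as disjoint cycles, the cycle lengths are 6, 2, 1, 1, 1, 1.
Since disjoint cycles commute, ord(φ) = lcm(6, 2) = 6.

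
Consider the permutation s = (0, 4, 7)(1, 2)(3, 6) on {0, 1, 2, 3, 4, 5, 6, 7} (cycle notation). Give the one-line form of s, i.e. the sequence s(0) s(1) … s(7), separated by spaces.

Image by image: 0↦4, 1↦2, 2↦1, 3↦6, 4↦7, 5↦5, 6↦3, 7↦0.
Listing these in domain order gives 4 2 1 6 7 5 3 0.

4 2 1 6 7 5 3 0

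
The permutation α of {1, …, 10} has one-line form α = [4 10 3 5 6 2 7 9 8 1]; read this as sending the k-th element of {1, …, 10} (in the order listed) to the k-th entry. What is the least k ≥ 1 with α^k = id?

The disjoint-cycle form of α has cycle lengths 6, 2, 1, 1.
The order is lcm(6, 2) = 6.

6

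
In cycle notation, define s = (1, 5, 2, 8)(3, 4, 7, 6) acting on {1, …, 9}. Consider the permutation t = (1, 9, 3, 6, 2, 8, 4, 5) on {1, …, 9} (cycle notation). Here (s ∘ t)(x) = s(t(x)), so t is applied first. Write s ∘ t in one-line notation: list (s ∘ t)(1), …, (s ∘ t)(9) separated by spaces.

9 1 3 2 5 8 6 7 4

(s ∘ t)(x) = s(t(x)). Computing each image: s(t(1)) = s(9) = 9, s(t(2)) = s(8) = 1, s(t(3)) = s(6) = 3, s(t(4)) = s(5) = 2, s(t(5)) = s(1) = 5, s(t(6)) = s(2) = 8, s(t(7)) = s(7) = 6, s(t(8)) = s(4) = 7, s(t(9)) = s(3) = 4.
Hence s ∘ t = [9 1 3 2 5 8 6 7 4].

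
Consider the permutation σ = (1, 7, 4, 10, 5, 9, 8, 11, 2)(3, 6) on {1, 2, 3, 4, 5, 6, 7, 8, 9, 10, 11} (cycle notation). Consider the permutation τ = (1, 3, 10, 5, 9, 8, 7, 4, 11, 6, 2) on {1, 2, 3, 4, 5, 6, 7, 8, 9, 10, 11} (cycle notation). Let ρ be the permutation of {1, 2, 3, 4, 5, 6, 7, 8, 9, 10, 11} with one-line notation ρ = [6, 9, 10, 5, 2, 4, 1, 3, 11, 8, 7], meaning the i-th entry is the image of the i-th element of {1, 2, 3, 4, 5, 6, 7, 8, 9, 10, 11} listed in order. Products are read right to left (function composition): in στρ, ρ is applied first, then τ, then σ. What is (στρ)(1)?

Chase 1: ρ(1) = 6; τ(6) = 2; σ(2) = 1. Hence (στρ)(1) = 1.

1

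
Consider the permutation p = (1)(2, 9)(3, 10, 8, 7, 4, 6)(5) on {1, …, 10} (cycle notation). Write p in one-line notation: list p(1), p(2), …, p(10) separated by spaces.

1 9 10 6 5 3 4 7 2 8

Image by image: 1→1, 2→9, 3→10, 4→6, 5→5, 6→3, 7→4, 8→7, 9→2, 10→8.
So the one-line form is 1 9 10 6 5 3 4 7 2 8.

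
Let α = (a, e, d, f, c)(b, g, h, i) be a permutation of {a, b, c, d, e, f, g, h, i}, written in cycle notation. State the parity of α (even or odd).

odd

The cycle lengths are 5, 4.
A cycle is odd iff its length is even; α has 1 even-length cycle, so sgn(α) = (−1)^1 and α is odd.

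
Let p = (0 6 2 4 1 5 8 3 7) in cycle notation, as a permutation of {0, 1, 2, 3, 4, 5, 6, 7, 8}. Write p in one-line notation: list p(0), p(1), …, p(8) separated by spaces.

Image by image: 0→6, 1→5, 2→4, 3→7, 4→1, 5→8, 6→2, 7→0, 8→3.
Listing these in domain order gives 6 5 4 7 1 8 2 0 3.

6 5 4 7 1 8 2 0 3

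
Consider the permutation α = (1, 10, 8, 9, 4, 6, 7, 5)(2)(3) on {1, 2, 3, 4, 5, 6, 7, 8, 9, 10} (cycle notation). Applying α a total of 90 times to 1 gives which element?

8

1 lies in the 8-cycle (1, 10, 8, 9, 4, 6, 7, 5).
Powers repeat with period 8 on this cycle, and 90 mod 8 = 2, so α^90(1) = α^2(1).
Stepping 2 places around the cycle: 1 → 10 → 8.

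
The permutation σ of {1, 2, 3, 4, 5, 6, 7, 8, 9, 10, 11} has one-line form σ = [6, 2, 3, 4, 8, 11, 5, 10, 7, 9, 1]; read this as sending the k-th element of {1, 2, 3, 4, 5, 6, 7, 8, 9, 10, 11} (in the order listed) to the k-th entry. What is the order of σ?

15

Writing σ as disjoint cycles, the cycle lengths are 5, 3, 1, 1, 1.
The order of σ is the least common multiple of its cycle lengths: lcm(5, 3) = 15.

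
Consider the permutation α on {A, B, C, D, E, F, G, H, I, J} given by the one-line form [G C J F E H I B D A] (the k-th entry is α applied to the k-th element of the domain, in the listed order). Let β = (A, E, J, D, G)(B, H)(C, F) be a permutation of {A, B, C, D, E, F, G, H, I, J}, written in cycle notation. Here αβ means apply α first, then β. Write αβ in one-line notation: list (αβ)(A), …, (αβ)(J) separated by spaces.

For each element, apply α then β: A → G → A; B → C → F; C → J → D; D → F → C; E → E → J; F → H → B; G → I → I; H → B → H; I → D → G; J → A → E.
Collecting the images, αβ = [A F D C J B I H G E].

A F D C J B I H G E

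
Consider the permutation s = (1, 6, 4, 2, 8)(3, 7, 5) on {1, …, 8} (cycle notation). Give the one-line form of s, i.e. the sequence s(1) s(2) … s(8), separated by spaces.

6 8 7 2 3 4 5 1

Each element maps to the next entry in its cycle (wrapping to the front): 1→6, 2→8, 3→7, 4→2, 5→3, 6→4, 7→5, 8→1.
So the one-line form is 6 8 7 2 3 4 5 1.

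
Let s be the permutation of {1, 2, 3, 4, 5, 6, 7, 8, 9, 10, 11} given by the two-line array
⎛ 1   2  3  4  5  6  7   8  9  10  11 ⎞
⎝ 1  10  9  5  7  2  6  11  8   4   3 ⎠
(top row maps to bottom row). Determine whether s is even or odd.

In disjoint-cycle form the cycle lengths are 6, 4, 1.
A cycle is odd iff its length is even; s has 2 even-length cycles, so sgn(s) = (−1)^2 and s is even.

even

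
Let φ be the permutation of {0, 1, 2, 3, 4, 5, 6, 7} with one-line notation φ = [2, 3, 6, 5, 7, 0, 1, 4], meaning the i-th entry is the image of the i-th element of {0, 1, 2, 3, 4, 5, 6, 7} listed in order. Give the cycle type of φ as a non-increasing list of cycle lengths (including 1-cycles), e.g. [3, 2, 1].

The disjoint cycles are (0, 2, 6, 1, 3, 5)(4, 7), with lengths 6, 2 in non-increasing order.

[6, 2]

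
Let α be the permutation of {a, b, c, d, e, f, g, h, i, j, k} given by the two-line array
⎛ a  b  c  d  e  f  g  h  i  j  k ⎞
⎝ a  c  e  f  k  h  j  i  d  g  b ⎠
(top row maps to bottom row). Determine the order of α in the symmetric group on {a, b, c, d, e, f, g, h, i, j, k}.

The disjoint-cycle form of α has cycle lengths 4, 4, 2, 1.
The order is lcm(4, 4, 2) = 4.

4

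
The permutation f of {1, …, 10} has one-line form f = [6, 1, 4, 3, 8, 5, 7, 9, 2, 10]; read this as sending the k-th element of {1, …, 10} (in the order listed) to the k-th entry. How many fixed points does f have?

The fixed points (elements with f(x) = x) are {7, 10}, so there are 2.

2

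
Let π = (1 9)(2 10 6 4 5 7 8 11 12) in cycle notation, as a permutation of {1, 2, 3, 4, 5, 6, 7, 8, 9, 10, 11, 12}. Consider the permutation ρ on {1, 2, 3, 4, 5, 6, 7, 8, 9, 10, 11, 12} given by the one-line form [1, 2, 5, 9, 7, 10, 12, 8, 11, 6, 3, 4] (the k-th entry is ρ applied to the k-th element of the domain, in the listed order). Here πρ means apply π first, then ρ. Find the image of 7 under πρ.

8

(πρ)(7) = ρ(π(7)). π(7) = 8, then ρ(8) = 8. So (πρ)(7) = 8.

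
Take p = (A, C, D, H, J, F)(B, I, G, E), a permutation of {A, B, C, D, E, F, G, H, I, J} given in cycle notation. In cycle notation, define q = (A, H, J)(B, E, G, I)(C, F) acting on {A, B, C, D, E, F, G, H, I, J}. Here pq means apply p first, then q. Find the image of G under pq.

p(G) = E, then q(E) = G; composing gives (pq)(G) = G.

G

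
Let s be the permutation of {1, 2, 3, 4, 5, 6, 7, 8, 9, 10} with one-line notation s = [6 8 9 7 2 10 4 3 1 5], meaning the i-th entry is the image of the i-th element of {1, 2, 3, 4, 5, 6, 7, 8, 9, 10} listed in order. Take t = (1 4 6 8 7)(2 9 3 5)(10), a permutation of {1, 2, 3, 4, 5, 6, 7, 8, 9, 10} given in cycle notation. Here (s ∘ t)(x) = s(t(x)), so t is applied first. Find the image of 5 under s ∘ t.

t(5) = 2, then s(2) = 8; composing gives (s ∘ t)(5) = 8.

8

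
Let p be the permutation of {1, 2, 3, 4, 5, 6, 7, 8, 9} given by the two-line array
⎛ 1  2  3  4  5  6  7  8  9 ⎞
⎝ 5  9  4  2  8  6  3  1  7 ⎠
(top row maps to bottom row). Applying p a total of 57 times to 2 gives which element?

7

Tracing 2 → 9 → … returns to 2 after 5 steps, so 2 lies in a 5-cycle (2, 9, 7, 3, 4).
Since the cycle has length 5, p^57 acts on it the same as p^2 (57 mod 5 = 2).
Advancing 2 steps from 2: 2 → 9 → 7.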